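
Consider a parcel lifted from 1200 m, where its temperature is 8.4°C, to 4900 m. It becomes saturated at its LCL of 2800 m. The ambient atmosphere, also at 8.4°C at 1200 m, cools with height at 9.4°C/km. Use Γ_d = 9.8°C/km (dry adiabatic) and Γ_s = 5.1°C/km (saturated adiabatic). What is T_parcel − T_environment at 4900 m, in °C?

Parcel:
  1200 → 2800 m (dry, 9.8°C/km): ΔT = -9.8 × 1.6 = -15.68°C → T = -7.28°C
  2800 → 4900 m (saturated, 5.1°C/km): ΔT = -5.1 × 2.1 = -10.71°C → T = -17.99°C
Environment:
  1200 → 4900 m (environment, 9.4°C/km): ΔT = -9.4 × 3.7 = -34.78°C → T = -26.38°C
T_parcel − T_env = -17.99 − (-26.38) = +8.39°C

+8.39°C (parcel warmer than environment)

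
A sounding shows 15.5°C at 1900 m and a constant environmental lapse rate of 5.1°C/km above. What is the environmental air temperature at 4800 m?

1900 → 4800 m (environmental, 5.1°C/km): ΔT = -5.1 × 2.9 = -14.79°C → T = 0.71°C

0.71°C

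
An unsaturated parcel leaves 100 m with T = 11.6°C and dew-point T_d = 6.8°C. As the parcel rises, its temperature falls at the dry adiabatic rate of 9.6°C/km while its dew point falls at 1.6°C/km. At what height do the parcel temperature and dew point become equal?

T and T_d converge at 9.6 − 1.6 = 8°C per km
Height above start = (11.6 − 6.8) / 8 = 0.6 km
LCL altitude = 100 m + 600 m = 700 m

700 m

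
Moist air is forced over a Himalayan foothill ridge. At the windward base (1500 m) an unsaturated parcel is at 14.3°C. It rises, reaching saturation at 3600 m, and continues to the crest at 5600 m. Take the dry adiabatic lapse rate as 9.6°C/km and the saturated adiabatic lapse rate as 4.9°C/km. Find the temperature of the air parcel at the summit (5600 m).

-15.66°C

From 1500 m to 3600 m (dry): cools by 9.6 × 2.1 = 20.16°C, giving -5.86°C.
From 3600 m to 5600 m (saturated): cools by 4.9 × 2 = 9.8°C, giving -15.66°C.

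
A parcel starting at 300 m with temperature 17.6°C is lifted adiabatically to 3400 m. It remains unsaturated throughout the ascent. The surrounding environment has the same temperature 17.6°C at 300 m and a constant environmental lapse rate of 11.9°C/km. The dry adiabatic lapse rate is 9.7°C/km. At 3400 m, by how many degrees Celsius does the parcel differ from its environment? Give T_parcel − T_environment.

+6.82°C (parcel warmer than environment)

Parcel:
  Dry to 3400 m: -9.7 × 3.1 km = -30.07°C, so T = -12.47°C.
Environment:
  Environment to 3400 m: -11.9 × 3.1 km = -36.89°C, so T = -19.29°C.
T_parcel − T_env = -12.47 − (-19.29) = +6.82°C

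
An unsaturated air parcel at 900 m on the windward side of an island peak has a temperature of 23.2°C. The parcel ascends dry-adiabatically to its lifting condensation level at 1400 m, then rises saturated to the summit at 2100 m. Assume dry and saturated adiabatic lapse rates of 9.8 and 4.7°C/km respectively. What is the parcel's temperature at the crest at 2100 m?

Dry to 1400 m: -9.8 × 0.5 km = -4.9°C, so T = 18.3°C.
Saturated to 2100 m: -4.7 × 0.7 km = -3.29°C, so T = 15.01°C.

15.01°C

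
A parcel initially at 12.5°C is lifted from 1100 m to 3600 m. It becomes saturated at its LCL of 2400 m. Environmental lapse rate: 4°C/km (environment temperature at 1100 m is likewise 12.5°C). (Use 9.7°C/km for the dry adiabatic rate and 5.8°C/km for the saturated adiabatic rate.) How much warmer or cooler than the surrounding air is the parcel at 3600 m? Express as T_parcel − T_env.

-9.57°C (parcel cooler than environment)

Parcel:
  1100 → 2400 m (dry, 9.7°C/km): ΔT = -9.7 × 1.3 = -12.61°C → T = -0.11°C
  2400 → 3600 m (saturated, 5.8°C/km): ΔT = -5.8 × 1.2 = -6.96°C → T = -7.07°C
Environment:
  1100 → 3600 m (environment, 4°C/km): ΔT = -4 × 2.5 = -10°C → T = 2.5°C
T_parcel − T_env = -7.07 − 2.5 = -9.57°C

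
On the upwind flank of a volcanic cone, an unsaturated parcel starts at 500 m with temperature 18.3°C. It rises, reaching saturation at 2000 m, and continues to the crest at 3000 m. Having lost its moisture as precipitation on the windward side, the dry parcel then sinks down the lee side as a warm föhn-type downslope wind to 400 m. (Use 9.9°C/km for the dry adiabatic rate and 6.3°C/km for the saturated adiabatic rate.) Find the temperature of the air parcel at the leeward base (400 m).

From 500 m to 2000 m (dry): cools by 9.9 × 1.5 = 14.85°C, giving 3.45°C.
From 2000 m to 3000 m (saturated): cools by 6.3 × 1 = 6.3°C, giving -2.85°C.
From 3000 m to 400 m (dry descent): warms by 9.9 × 2.6 = 25.74°C, giving 22.89°C.

22.89°C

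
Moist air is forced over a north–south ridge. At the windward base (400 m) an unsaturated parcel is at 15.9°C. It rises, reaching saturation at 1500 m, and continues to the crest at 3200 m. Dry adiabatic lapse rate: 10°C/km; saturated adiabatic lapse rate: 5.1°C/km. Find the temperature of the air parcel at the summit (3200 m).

-3.77°C

From 400 m to 1500 m (dry): cools by 10 × 1.1 = 11°C, giving 4.9°C.
From 1500 m to 3200 m (saturated): cools by 5.1 × 1.7 = 8.67°C, giving -3.77°C.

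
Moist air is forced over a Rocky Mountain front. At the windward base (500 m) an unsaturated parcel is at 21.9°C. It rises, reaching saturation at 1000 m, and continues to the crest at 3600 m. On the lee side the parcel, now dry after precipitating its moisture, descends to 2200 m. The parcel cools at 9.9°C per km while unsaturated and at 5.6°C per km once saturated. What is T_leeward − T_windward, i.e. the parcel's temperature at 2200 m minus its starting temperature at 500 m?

500 → 1000 m (dry, 9.9°C/km): ΔT = -9.9 × 0.5 = -4.95°C → T = 16.95°C
1000 → 3600 m (saturated, 5.6°C/km): ΔT = -5.6 × 2.6 = -14.56°C → T = 2.39°C
3600 → 2200 m (dry descent, 9.9°C/km): ΔT = +9.9 × 1.4 = +13.86°C → T = 16.25°C
Net change vs windward start: 16.25 − 21.9 = -5.65°C

-5.65°C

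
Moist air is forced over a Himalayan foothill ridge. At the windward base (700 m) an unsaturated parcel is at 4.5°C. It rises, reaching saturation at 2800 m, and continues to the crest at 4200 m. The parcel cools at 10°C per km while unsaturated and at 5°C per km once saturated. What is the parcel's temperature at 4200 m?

-23.5°C

700 → 2800 m (dry, 10°C/km): ΔT = -10 × 2.1 = -21°C → T = -16.5°C
2800 → 4200 m (saturated, 5°C/km): ΔT = -5 × 1.4 = -7°C → T = -23.5°C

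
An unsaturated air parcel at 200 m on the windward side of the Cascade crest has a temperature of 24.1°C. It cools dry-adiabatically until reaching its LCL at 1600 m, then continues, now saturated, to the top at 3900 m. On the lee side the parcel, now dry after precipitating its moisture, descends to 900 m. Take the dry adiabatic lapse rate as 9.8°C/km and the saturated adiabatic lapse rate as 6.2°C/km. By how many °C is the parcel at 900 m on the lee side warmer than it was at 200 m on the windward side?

+1.42°C

From 200 m to 1600 m (dry): cools by 9.8 × 1.4 = 13.72°C, giving 10.38°C.
From 1600 m to 3900 m (saturated): cools by 6.2 × 2.3 = 14.26°C, giving -3.88°C.
From 3900 m to 900 m (dry descent): warms by 9.8 × 3 = 29.4°C, giving 25.52°C.
Net change vs windward start: 25.52 − 24.1 = +1.42°C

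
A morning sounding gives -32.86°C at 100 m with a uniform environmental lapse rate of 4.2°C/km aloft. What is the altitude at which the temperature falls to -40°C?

1800 m

Height above start = (-32.86 − (-40)) / 4.2 = 1.7 km
Altitude = 100 m + 1700 m = 1800 m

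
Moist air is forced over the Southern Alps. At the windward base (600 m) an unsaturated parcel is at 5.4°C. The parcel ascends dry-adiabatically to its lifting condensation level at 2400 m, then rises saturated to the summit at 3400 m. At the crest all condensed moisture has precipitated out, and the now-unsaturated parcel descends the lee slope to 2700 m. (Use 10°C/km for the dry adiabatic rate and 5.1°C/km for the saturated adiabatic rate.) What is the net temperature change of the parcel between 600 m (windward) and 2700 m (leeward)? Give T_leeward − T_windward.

-16.1°C

600 → 2400 m (dry, 10°C/km): ΔT = -10 × 1.8 = -18°C → T = -12.6°C
2400 → 3400 m (saturated, 5.1°C/km): ΔT = -5.1 × 1 = -5.1°C → T = -17.7°C
3400 → 2700 m (dry descent, 10°C/km): ΔT = +10 × 0.7 = +7°C → T = -10.7°C
Net change vs windward start: -10.7 − 5.4 = -16.1°C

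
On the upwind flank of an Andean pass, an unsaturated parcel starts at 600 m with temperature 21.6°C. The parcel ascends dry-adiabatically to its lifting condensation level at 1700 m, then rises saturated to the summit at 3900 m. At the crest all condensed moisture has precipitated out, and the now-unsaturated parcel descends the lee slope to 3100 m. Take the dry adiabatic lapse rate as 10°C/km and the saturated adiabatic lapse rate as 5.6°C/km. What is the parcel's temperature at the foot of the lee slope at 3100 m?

Dry to 1700 m: -10 × 1.1 km = -11°C, so T = 10.6°C.
Saturated to 3900 m: -5.6 × 2.2 km = -12.32°C, so T = -1.72°C.
Dry descent to 3100 m: +10 × 0.8 km = +8°C, so T = 6.28°C.

6.28°C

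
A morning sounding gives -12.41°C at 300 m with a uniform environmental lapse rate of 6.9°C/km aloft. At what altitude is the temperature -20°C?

Height above start = (-12.41 − (-20)) / 6.9 = 1.1 km
Altitude = 300 m + 1100 m = 1400 m

1400 m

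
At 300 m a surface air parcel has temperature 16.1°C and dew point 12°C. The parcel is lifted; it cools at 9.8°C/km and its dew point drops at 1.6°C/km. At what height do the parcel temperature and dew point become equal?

T and T_d converge at 9.8 − 1.6 = 8.2°C per km
Height above start = (16.1 − 12) / 8.2 = 0.5 km
LCL altitude = 300 m + 500 m = 800 m

800 m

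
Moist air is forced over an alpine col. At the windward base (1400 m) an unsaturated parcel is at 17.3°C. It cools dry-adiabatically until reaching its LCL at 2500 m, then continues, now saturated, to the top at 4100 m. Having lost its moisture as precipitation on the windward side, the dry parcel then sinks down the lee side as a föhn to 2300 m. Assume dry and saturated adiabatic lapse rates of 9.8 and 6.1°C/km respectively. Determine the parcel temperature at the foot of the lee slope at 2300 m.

14.4°C

Dry to 2500 m: -9.8 × 1.1 km = -10.78°C, so T = 6.52°C.
Saturated to 4100 m: -6.1 × 1.6 km = -9.76°C, so T = -3.24°C.
Dry descent to 2300 m: +9.8 × 1.8 km = +17.64°C, so T = 14.4°C.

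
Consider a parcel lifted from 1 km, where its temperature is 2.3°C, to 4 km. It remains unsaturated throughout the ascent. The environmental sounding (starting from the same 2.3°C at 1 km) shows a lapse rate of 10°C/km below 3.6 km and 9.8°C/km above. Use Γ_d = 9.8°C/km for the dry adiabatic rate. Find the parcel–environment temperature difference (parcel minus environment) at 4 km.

+0.52°C (parcel warmer than environment)

Parcel:
  From 1000 m to 4000 m (dry): cools by 9.8 × 3 = 29.4°C, giving -27.1°C.
Environment:
  From 1000 m to 3600 m (environment, lower layer): cools by 10 × 2.6 = 26°C, giving -23.7°C.
  From 3600 m to 4000 m (environment, upper layer): cools by 9.8 × 0.4 = 3.92°C, giving -27.62°C.
T_parcel − T_env = -27.1 − (-27.62) = +0.52°C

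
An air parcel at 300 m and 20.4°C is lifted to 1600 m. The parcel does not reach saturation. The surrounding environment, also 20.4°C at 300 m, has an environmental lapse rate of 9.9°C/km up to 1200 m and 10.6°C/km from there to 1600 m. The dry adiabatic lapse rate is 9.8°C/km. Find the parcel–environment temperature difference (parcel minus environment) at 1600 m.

Parcel:
  From 300 m to 1600 m (dry): cools by 9.8 × 1.3 = 12.74°C, giving 7.66°C.
Environment:
  From 300 m to 1200 m (environment, lower layer): cools by 9.9 × 0.9 = 8.91°C, giving 11.49°C.
  From 1200 m to 1600 m (environment, upper layer): cools by 10.6 × 0.4 = 4.24°C, giving 7.25°C.
T_parcel − T_env = 7.66 − 7.25 = +0.41°C

+0.41°C (parcel warmer than environment)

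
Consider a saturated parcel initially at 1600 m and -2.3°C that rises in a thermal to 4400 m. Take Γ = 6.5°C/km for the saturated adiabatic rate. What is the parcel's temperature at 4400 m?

-20.5°C

1600–4400 m, saturated adiabatic: Δz = 2.8 km ⇒ ΔT = -18.2°C; T = -20.5°C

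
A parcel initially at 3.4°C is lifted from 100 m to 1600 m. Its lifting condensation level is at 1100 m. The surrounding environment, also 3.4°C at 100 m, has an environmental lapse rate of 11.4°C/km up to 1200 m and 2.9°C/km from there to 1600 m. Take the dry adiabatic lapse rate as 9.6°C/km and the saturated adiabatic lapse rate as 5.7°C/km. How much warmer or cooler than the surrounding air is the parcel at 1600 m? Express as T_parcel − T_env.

+1.25°C (parcel warmer than environment)

Parcel:
  From 100 m to 1100 m (dry): cools by 9.6 × 1 = 9.6°C, giving -6.2°C.
  From 1100 m to 1600 m (saturated): cools by 5.7 × 0.5 = 2.85°C, giving -9.05°C.
Environment:
  From 100 m to 1200 m (environment, lower layer): cools by 11.4 × 1.1 = 12.54°C, giving -9.14°C.
  From 1200 m to 1600 m (environment, upper layer): cools by 2.9 × 0.4 = 1.16°C, giving -10.3°C.
T_parcel − T_env = -9.05 − (-10.3) = +1.25°C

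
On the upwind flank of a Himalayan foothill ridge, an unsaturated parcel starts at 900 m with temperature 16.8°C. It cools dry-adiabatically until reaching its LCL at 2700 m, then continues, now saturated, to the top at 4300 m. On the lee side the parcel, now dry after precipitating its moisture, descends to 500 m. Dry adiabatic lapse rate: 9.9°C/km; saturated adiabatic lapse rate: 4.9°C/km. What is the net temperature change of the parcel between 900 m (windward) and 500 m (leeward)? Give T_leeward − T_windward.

900–2700 m, dry: Δz = 1.8 km ⇒ ΔT = -17.82°C; T = -1.02°C
2700–4300 m, saturated: Δz = 1.6 km ⇒ ΔT = -7.84°C; T = -8.86°C
4300–500 m, dry descent: Δz = 3.8 km ⇒ ΔT = +37.62°C; T = 28.76°C
Net change vs windward start: 28.76 − 16.8 = +11.96°C

+11.96°C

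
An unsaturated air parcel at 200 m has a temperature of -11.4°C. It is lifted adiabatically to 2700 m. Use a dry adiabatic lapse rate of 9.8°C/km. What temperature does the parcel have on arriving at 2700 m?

Dry adiabatic to 2700 m: -9.8 × 2.5 km = -24.5°C, so T = -35.9°C.

-35.9°C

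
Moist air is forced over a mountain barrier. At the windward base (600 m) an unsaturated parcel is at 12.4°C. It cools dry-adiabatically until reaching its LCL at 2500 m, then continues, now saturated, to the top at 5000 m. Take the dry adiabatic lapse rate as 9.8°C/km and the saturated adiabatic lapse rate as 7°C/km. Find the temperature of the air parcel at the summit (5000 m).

-23.72°C

600 → 2500 m (dry, 9.8°C/km): ΔT = -9.8 × 1.9 = -18.62°C → T = -6.22°C
2500 → 5000 m (saturated, 7°C/km): ΔT = -7 × 2.5 = -17.5°C → T = -23.72°C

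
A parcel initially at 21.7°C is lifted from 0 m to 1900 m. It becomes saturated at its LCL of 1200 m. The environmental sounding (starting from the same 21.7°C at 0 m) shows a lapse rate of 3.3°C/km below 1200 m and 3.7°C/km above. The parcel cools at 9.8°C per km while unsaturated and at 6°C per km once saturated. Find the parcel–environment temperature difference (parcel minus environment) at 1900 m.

-9.41°C (parcel cooler than environment)

Parcel:
  0–1200 m, dry: Δz = 1.2 km ⇒ ΔT = -11.76°C; T = 9.94°C
  1200–1900 m, saturated: Δz = 0.7 km ⇒ ΔT = -4.2°C; T = 5.74°C
Environment:
  0–1200 m, environment, lower layer: Δz = 1.2 km ⇒ ΔT = -3.96°C; T = 17.74°C
  1200–1900 m, environment, upper layer: Δz = 0.7 km ⇒ ΔT = -2.59°C; T = 15.15°C
T_parcel − T_env = 5.74 − 15.15 = -9.41°C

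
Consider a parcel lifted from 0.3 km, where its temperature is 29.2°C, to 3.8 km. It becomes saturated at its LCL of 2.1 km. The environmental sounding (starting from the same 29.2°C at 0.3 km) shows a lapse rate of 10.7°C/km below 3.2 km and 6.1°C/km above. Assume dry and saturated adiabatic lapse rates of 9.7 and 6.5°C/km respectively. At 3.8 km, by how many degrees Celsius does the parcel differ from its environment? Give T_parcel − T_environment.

+6.18°C (parcel warmer than environment)

Parcel:
  300 → 2100 m (dry, 9.7°C/km): ΔT = -9.7 × 1.8 = -17.46°C → T = 11.74°C
  2100 → 3800 m (saturated, 6.5°C/km): ΔT = -6.5 × 1.7 = -11.05°C → T = 0.69°C
Environment:
  300 → 3200 m (environment, lower layer, 10.7°C/km): ΔT = -10.7 × 2.9 = -31.03°C → T = -1.83°C
  3200 → 3800 m (environment, upper layer, 6.1°C/km): ΔT = -6.1 × 0.6 = -3.66°C → T = -5.49°C
T_parcel − T_env = 0.69 − (-5.49) = +6.18°C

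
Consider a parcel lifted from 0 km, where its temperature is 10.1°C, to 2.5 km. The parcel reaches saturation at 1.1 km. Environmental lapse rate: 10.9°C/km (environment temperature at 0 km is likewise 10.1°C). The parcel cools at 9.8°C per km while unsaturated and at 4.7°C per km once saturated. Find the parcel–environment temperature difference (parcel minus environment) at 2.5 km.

Parcel:
  0 → 1100 m (dry, 9.8°C/km): ΔT = -9.8 × 1.1 = -10.78°C → T = -0.68°C
  1100 → 2500 m (saturated, 4.7°C/km): ΔT = -4.7 × 1.4 = -6.58°C → T = -7.26°C
Environment:
  0 → 2500 m (environment, 10.9°C/km): ΔT = -10.9 × 2.5 = -27.25°C → T = -17.15°C
T_parcel − T_env = -7.26 − (-17.15) = +9.89°C

+9.89°C (parcel warmer than environment)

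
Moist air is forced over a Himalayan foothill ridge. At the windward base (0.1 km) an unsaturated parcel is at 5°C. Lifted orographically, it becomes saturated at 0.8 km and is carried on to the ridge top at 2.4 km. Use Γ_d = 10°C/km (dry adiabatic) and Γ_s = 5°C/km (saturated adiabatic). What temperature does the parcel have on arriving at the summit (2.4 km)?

100–800 m, dry: Δz = 0.7 km ⇒ ΔT = -7°C; T = -2°C
800–2400 m, saturated: Δz = 1.6 km ⇒ ΔT = -8°C; T = -10°C

-10°C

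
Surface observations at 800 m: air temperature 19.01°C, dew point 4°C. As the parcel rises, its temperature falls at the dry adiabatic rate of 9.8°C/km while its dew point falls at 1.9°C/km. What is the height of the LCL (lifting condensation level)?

T and T_d converge at 9.8 − 1.9 = 7.9°C per km
Height above start = (19.01 − 4) / 7.9 = 1.9 km
LCL altitude = 800 m + 1900 m = 2700 m

2700 m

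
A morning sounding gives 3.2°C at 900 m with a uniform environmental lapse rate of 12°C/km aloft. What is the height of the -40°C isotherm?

4500 m

Height above start = (3.2 − (-40)) / 12 = 3.6 km
Altitude = 900 m + 3600 m = 4500 m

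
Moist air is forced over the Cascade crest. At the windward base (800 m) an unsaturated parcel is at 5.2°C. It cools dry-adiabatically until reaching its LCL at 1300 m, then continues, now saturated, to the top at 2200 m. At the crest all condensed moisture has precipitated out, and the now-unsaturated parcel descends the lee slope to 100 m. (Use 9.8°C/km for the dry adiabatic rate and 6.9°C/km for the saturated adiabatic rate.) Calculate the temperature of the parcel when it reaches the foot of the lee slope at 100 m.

800 → 1300 m (dry, 9.8°C/km): ΔT = -9.8 × 0.5 = -4.9°C → T = 0.3°C
1300 → 2200 m (saturated, 6.9°C/km): ΔT = -6.9 × 0.9 = -6.21°C → T = -5.91°C
2200 → 100 m (dry descent, 9.8°C/km): ΔT = +9.8 × 2.1 = +20.58°C → T = 14.67°C

14.67°C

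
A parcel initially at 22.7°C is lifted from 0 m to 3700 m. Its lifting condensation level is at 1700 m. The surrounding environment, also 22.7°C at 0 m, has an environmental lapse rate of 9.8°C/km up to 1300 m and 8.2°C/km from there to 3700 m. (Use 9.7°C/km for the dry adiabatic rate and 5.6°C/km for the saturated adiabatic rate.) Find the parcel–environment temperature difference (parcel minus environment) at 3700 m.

+4.73°C (parcel warmer than environment)

Parcel:
  0 → 1700 m (dry, 9.7°C/km): ΔT = -9.7 × 1.7 = -16.49°C → T = 6.21°C
  1700 → 3700 m (saturated, 5.6°C/km): ΔT = -5.6 × 2 = -11.2°C → T = -4.99°C
Environment:
  0 → 1300 m (environment, lower layer, 9.8°C/km): ΔT = -9.8 × 1.3 = -12.74°C → T = 9.96°C
  1300 → 3700 m (environment, upper layer, 8.2°C/km): ΔT = -8.2 × 2.4 = -19.68°C → T = -9.72°C
T_parcel − T_env = -4.99 − (-9.72) = +4.73°C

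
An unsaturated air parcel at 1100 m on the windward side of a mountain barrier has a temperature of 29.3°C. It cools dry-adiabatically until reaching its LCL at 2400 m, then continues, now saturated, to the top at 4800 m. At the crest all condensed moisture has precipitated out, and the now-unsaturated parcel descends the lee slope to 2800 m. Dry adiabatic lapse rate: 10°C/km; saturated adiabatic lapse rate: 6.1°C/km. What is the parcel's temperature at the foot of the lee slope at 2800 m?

21.66°C

Dry to 2400 m: -10 × 1.3 km = -13°C, so T = 16.3°C.
Saturated to 4800 m: -6.1 × 2.4 km = -14.64°C, so T = 1.66°C.
Dry descent to 2800 m: +10 × 2 km = +20°C, so T = 21.66°C.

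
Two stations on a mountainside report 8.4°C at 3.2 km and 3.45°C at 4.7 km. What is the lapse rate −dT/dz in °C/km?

Γ = −ΔT/Δz = (8.4 − 3.45) / (4700 − 3200) m
  = 4.95°C / 1.5 km = 3.3°C/km

3.3°C/km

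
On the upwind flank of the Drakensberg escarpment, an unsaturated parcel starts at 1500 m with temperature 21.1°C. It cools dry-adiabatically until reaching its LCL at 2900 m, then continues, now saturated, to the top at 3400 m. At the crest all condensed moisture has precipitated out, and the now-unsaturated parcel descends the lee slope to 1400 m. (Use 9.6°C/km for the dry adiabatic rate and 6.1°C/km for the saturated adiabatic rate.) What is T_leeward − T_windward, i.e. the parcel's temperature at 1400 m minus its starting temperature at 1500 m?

+2.71°C

1500 → 2900 m (dry, 9.6°C/km): ΔT = -9.6 × 1.4 = -13.44°C → T = 7.66°C
2900 → 3400 m (saturated, 6.1°C/km): ΔT = -6.1 × 0.5 = -3.05°C → T = 4.61°C
3400 → 1400 m (dry descent, 9.6°C/km): ΔT = +9.6 × 2 = +19.2°C → T = 23.81°C
Net change vs windward start: 23.81 − 21.1 = +2.71°C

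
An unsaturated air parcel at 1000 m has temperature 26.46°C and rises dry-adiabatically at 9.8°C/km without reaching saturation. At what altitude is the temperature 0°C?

Height above start = (26.46 − 0) / 9.8 = 2.7 km
Altitude = 1000 m + 2700 m = 3700 m

3700 m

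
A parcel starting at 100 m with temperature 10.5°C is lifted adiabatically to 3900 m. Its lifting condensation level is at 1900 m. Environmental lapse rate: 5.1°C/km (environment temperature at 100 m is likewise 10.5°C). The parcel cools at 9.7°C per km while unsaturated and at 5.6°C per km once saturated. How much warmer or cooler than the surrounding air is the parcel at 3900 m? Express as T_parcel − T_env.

-9.28°C (parcel cooler than environment)

Parcel:
  From 100 m to 1900 m (dry): cools by 9.7 × 1.8 = 17.46°C, giving -6.96°C.
  From 1900 m to 3900 m (saturated): cools by 5.6 × 2 = 11.2°C, giving -18.16°C.
Environment:
  From 100 m to 3900 m (environment): cools by 5.1 × 3.8 = 19.38°C, giving -8.88°C.
T_parcel − T_env = -18.16 − (-8.88) = -9.28°C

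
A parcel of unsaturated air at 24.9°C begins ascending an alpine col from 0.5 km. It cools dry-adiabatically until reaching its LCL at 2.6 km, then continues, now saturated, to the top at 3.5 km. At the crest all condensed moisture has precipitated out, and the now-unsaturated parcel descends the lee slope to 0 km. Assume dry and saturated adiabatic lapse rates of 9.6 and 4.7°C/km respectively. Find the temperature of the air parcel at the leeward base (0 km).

500–2600 m, dry: Δz = 2.1 km ⇒ ΔT = -20.16°C; T = 4.74°C
2600–3500 m, saturated: Δz = 0.9 km ⇒ ΔT = -4.23°C; T = 0.51°C
3500–0 m, dry descent: Δz = 3.5 km ⇒ ΔT = +33.6°C; T = 34.11°C

34.11°C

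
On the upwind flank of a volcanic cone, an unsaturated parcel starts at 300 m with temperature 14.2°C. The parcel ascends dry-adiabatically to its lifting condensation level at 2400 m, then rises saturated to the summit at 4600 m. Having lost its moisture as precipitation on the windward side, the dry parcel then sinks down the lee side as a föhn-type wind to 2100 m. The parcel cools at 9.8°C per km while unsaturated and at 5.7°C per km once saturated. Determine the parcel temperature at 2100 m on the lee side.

5.58°C

300 → 2400 m (dry, 9.8°C/km): ΔT = -9.8 × 2.1 = -20.58°C → T = -6.38°C
2400 → 4600 m (saturated, 5.7°C/km): ΔT = -5.7 × 2.2 = -12.54°C → T = -18.92°C
4600 → 2100 m (dry descent, 9.8°C/km): ΔT = +9.8 × 2.5 = +24.5°C → T = 5.58°C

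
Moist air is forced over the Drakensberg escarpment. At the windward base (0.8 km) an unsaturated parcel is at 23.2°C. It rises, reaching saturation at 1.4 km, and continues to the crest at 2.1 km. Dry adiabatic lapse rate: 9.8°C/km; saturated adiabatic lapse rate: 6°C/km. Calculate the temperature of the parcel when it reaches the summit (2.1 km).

From 800 m to 1400 m (dry): cools by 9.8 × 0.6 = 5.88°C, giving 17.32°C.
From 1400 m to 2100 m (saturated): cools by 6 × 0.7 = 4.2°C, giving 13.12°C.

13.12°C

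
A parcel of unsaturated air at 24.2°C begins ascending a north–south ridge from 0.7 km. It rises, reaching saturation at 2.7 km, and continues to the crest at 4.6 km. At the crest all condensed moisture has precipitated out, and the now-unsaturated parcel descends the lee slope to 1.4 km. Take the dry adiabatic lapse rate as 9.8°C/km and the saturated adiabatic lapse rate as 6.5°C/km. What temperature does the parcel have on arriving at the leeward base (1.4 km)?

23.61°C

700 → 2700 m (dry, 9.8°C/km): ΔT = -9.8 × 2 = -19.6°C → T = 4.6°C
2700 → 4600 m (saturated, 6.5°C/km): ΔT = -6.5 × 1.9 = -12.35°C → T = -7.75°C
4600 → 1400 m (dry descent, 9.8°C/km): ΔT = +9.8 × 3.2 = +31.36°C → T = 23.61°C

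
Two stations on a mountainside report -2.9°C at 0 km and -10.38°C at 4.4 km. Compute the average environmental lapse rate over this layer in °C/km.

1.7°C/km

Γ = −ΔT/Δz = (-2.9 − (-10.38)) / (4400 − 0) m
  = 7.48°C / 4.4 km = 1.7°C/km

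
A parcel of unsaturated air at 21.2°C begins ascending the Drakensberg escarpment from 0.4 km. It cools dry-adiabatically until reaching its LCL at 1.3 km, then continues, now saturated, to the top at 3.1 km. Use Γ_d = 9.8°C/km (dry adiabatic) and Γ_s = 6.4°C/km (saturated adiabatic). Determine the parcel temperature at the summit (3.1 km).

From 400 m to 1300 m (dry): cools by 9.8 × 0.9 = 8.82°C, giving 12.38°C.
From 1300 m to 3100 m (saturated): cools by 6.4 × 1.8 = 11.52°C, giving 0.86°C.

0.86°C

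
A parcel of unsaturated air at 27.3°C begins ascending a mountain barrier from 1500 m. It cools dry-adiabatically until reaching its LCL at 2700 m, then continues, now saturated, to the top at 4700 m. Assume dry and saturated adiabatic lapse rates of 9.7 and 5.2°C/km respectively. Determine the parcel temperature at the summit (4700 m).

1500 → 2700 m (dry, 9.7°C/km): ΔT = -9.7 × 1.2 = -11.64°C → T = 15.66°C
2700 → 4700 m (saturated, 5.2°C/km): ΔT = -5.2 × 2 = -10.4°C → T = 5.26°C

5.26°C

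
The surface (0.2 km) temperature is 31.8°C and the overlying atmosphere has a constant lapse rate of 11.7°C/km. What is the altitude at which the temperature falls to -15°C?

4.2 km

Height above start = (31.8 − (-15)) / 11.7 = 4 km
Altitude = 200 m + 4000 m = 4200 m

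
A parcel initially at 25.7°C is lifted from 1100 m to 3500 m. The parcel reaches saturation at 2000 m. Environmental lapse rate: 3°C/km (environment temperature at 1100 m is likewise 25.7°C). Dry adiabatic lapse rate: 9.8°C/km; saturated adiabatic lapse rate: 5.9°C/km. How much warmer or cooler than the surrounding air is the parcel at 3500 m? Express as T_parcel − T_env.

-10.47°C (parcel cooler than environment)

Parcel:
  1100 → 2000 m (dry, 9.8°C/km): ΔT = -9.8 × 0.9 = -8.82°C → T = 16.88°C
  2000 → 3500 m (saturated, 5.9°C/km): ΔT = -5.9 × 1.5 = -8.85°C → T = 8.03°C
Environment:
  1100 → 3500 m (environment, 3°C/km): ΔT = -3 × 2.4 = -7.2°C → T = 18.5°C
T_parcel − T_env = 8.03 − 18.5 = -10.47°C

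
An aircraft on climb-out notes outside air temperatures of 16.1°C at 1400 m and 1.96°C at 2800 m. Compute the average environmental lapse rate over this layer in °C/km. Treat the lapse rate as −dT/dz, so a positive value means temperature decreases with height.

10.1°C/km

Γ = −ΔT/Δz = (16.1 − 1.96) / (2800 − 1400) m
  = 14.14°C / 1.4 km = 10.1°C/km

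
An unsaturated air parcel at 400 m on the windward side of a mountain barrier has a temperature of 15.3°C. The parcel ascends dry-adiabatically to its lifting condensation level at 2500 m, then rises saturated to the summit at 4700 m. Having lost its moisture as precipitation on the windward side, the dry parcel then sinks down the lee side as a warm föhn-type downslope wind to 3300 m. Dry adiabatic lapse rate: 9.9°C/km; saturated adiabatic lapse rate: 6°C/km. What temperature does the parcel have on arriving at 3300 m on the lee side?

-4.83°C

400–2500 m, dry: Δz = 2.1 km ⇒ ΔT = -20.79°C; T = -5.49°C
2500–4700 m, saturated: Δz = 2.2 km ⇒ ΔT = -13.2°C; T = -18.69°C
4700–3300 m, dry descent: Δz = 1.4 km ⇒ ΔT = +13.86°C; T = -4.83°C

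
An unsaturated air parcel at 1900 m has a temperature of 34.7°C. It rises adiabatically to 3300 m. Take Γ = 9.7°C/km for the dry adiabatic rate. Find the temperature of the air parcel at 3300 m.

1900–3300 m, dry adiabatic: Δz = 1.4 km ⇒ ΔT = -13.58°C; T = 21.12°C

21.12°C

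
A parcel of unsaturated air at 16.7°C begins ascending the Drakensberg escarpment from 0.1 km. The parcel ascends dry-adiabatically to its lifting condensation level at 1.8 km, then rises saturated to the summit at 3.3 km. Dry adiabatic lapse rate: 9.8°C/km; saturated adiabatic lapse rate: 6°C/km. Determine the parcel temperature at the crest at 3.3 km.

Dry to 1800 m: -9.8 × 1.7 km = -16.66°C, so T = 0.04°C.
Saturated to 3300 m: -6 × 1.5 km = -9°C, so T = -8.96°C.

-8.96°C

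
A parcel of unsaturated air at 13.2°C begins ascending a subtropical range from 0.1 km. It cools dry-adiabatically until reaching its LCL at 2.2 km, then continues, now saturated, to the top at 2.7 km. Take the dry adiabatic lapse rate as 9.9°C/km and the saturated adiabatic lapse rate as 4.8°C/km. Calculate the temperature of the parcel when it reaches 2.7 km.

100–2200 m, dry: Δz = 2.1 km ⇒ ΔT = -20.79°C; T = -7.59°C
2200–2700 m, saturated: Δz = 0.5 km ⇒ ΔT = -2.4°C; T = -9.99°C

-9.99°C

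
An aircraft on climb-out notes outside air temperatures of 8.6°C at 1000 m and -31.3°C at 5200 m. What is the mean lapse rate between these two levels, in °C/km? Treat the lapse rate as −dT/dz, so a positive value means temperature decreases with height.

9.5°C/km

Γ = −ΔT/Δz = (8.6 − (-31.3)) / (5200 − 1000) m
  = 39.9°C / 4.2 km = 9.5°C/km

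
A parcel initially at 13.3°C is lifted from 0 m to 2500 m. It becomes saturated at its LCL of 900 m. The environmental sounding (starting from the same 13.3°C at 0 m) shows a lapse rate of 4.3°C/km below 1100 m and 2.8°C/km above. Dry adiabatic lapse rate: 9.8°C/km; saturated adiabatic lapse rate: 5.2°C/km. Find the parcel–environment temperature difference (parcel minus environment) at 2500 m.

-8.49°C (parcel cooler than environment)

Parcel:
  Dry to 900 m: -9.8 × 0.9 km = -8.82°C, so T = 4.48°C.
  Saturated to 2500 m: -5.2 × 1.6 km = -8.32°C, so T = -3.84°C.
Environment:
  Environment, lower layer to 1100 m: -4.3 × 1.1 km = -4.73°C, so T = 8.57°C.
  Environment, upper layer to 2500 m: -2.8 × 1.4 km = -3.92°C, so T = 4.65°C.
T_parcel − T_env = -3.84 − 4.65 = -8.49°C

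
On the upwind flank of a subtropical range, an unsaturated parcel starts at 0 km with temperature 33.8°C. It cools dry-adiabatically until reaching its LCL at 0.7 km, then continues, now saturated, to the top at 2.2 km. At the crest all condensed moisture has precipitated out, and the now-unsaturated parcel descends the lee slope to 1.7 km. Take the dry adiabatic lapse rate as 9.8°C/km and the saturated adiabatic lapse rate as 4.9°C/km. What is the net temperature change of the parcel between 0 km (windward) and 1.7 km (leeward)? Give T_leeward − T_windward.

-9.31°C

Dry to 700 m: -9.8 × 0.7 km = -6.86°C, so T = 26.94°C.
Saturated to 2200 m: -4.9 × 1.5 km = -7.35°C, so T = 19.59°C.
Dry descent to 1700 m: +9.8 × 0.5 km = +4.9°C, so T = 24.49°C.
Net change vs windward start: 24.49 − 33.8 = -9.31°C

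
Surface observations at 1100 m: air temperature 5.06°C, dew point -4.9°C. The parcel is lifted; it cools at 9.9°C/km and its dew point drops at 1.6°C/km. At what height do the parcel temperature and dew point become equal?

2300 m

T and T_d converge at 9.9 − 1.6 = 8.3°C per km
Height above start = (5.06 − (-4.9)) / 8.3 = 1.2 km
LCL altitude = 1100 m + 1200 m = 2300 m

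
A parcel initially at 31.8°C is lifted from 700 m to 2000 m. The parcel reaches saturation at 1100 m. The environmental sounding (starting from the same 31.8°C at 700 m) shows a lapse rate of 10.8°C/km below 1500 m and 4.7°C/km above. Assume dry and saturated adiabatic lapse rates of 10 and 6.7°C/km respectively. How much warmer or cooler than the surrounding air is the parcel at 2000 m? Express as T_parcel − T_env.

+0.96°C (parcel warmer than environment)

Parcel:
  Dry to 1100 m: -10 × 0.4 km = -4°C, so T = 27.8°C.
  Saturated to 2000 m: -6.7 × 0.9 km = -6.03°C, so T = 21.77°C.
Environment:
  Environment, lower layer to 1500 m: -10.8 × 0.8 km = -8.64°C, so T = 23.16°C.
  Environment, upper layer to 2000 m: -4.7 × 0.5 km = -2.35°C, so T = 20.81°C.
T_parcel − T_env = 21.77 − 20.81 = +0.96°C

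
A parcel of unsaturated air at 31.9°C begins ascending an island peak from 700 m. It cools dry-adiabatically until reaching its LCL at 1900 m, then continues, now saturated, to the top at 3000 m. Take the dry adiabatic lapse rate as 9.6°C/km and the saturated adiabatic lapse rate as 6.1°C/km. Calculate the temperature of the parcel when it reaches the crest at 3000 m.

700 → 1900 m (dry, 9.6°C/km): ΔT = -9.6 × 1.2 = -11.52°C → T = 20.38°C
1900 → 3000 m (saturated, 6.1°C/km): ΔT = -6.1 × 1.1 = -6.71°C → T = 13.67°C

13.67°C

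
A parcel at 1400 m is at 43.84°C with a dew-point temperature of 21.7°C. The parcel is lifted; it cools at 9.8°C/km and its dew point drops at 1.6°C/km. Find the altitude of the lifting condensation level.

T and T_d converge at 9.8 − 1.6 = 8.2°C per km
Height above start = (43.84 − 21.7) / 8.2 = 2.7 km
LCL altitude = 1400 m + 2700 m = 4100 m

4100 m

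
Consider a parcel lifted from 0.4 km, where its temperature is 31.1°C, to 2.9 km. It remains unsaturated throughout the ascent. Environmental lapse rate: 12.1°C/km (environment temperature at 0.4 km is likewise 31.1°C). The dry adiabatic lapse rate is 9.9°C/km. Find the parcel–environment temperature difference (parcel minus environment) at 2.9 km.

Parcel:
  From 400 m to 2900 m (dry): cools by 9.9 × 2.5 = 24.75°C, giving 6.35°C.
Environment:
  From 400 m to 2900 m (environment): cools by 12.1 × 2.5 = 30.25°C, giving 0.85°C.
T_parcel − T_env = 6.35 − 0.85 = +5.5°C

+5.5°C (parcel warmer than environment)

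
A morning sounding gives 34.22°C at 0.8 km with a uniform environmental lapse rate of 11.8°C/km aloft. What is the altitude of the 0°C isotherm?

Height above start = (34.22 − 0) / 11.8 = 2.9 km
Altitude = 800 m + 2900 m = 3700 m

3.7 km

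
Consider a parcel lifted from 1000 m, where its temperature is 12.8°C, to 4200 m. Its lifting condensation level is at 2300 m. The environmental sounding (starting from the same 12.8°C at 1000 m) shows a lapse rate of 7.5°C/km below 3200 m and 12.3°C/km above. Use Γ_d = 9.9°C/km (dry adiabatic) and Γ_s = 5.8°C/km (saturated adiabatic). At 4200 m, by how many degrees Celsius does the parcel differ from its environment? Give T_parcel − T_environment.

+4.91°C (parcel warmer than environment)

Parcel:
  From 1000 m to 2300 m (dry): cools by 9.9 × 1.3 = 12.87°C, giving -0.07°C.
  From 2300 m to 4200 m (saturated): cools by 5.8 × 1.9 = 11.02°C, giving -11.09°C.
Environment:
  From 1000 m to 3200 m (environment, lower layer): cools by 7.5 × 2.2 = 16.5°C, giving -3.7°C.
  From 3200 m to 4200 m (environment, upper layer): cools by 12.3 × 1 = 12.3°C, giving -16°C.
T_parcel − T_env = -11.09 − (-16) = +4.91°C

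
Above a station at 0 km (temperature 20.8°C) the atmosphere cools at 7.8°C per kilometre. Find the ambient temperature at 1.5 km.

9.1°C

From 0 m to 1500 m (environmental): cools by 7.8 × 1.5 = 11.7°C, giving 9.1°C.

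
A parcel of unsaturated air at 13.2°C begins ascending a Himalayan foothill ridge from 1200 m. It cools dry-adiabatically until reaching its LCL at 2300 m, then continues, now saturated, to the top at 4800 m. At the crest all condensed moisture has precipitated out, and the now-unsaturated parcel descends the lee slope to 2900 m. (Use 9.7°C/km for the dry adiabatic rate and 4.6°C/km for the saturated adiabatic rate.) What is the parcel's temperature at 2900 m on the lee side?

9.46°C

1200 → 2300 m (dry, 9.7°C/km): ΔT = -9.7 × 1.1 = -10.67°C → T = 2.53°C
2300 → 4800 m (saturated, 4.6°C/km): ΔT = -4.6 × 2.5 = -11.5°C → T = -8.97°C
4800 → 2900 m (dry descent, 9.7°C/km): ΔT = +9.7 × 1.9 = +18.43°C → T = 9.46°C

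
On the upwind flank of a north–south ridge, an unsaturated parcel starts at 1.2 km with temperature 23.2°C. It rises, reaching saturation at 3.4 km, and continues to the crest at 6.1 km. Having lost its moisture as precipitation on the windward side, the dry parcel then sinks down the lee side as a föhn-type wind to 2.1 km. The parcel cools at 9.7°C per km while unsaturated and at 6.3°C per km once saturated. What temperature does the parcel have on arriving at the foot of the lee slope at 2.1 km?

23.65°C

From 1200 m to 3400 m (dry): cools by 9.7 × 2.2 = 21.34°C, giving 1.86°C.
From 3400 m to 6100 m (saturated): cools by 6.3 × 2.7 = 17.01°C, giving -15.15°C.
From 6100 m to 2100 m (dry descent): warms by 9.7 × 4 = 38.8°C, giving 23.65°C.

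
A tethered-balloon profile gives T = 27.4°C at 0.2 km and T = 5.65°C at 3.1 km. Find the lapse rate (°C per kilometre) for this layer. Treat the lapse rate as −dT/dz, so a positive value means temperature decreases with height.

7.5°C/km

Γ = −ΔT/Δz = (27.4 − 5.65) / (3100 − 200) m
  = 21.75°C / 2.9 km = 7.5°C/km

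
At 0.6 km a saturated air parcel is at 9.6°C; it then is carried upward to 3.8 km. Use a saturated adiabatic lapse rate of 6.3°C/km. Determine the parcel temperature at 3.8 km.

600 → 3800 m (saturated adiabatic, 6.3°C/km): ΔT = -6.3 × 3.2 = -20.16°C → T = -10.56°C

-10.56°C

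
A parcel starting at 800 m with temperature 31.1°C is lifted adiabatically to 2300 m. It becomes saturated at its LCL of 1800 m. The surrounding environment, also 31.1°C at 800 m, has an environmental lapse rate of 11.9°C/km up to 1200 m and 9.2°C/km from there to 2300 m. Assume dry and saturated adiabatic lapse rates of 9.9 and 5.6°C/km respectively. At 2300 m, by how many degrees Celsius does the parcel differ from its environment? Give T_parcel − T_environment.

Parcel:
  From 800 m to 1800 m (dry): cools by 9.9 × 1 = 9.9°C, giving 21.2°C.
  From 1800 m to 2300 m (saturated): cools by 5.6 × 0.5 = 2.8°C, giving 18.4°C.
Environment:
  From 800 m to 1200 m (environment, lower layer): cools by 11.9 × 0.4 = 4.76°C, giving 26.34°C.
  From 1200 m to 2300 m (environment, upper layer): cools by 9.2 × 1.1 = 10.12°C, giving 16.22°C.
T_parcel − T_env = 18.4 − 16.22 = +2.18°C

+2.18°C (parcel warmer than environment)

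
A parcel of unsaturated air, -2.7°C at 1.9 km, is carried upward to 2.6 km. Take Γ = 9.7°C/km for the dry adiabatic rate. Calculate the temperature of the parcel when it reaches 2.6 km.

-9.49°C

From 1900 m to 2600 m (dry adiabatic): cools by 9.7 × 0.7 = 6.79°C, giving -9.49°C.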